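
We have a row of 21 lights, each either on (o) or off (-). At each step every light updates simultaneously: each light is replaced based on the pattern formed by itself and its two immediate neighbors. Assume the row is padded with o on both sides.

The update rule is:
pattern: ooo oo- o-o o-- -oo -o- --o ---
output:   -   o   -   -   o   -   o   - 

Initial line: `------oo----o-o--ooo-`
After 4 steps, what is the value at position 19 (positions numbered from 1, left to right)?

-----ooo---o----oo-o-
----oo-o--o----ooo---
---ooo---o----oo-o--o
--oo-o--o----ooo---oo
position 19 holds -

-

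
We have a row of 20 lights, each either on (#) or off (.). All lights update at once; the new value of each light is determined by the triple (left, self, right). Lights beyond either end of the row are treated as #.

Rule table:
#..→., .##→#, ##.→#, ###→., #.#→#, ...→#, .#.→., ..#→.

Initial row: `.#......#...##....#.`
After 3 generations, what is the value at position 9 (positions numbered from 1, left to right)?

#..####...#.##.##..#
#..#..#.#..######..#
#......#...#....#..#
position 9 holds .

.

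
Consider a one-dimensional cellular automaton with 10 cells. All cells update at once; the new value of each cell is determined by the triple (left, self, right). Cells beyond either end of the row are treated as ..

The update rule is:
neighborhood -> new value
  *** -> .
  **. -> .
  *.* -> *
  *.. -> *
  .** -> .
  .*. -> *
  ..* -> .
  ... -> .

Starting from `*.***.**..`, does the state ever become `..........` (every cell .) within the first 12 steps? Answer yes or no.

yes

**...*..*.
..*..**.**
..**...*..
....*..**.
....**...*
......*..*
......**.*
........**
..........
all cells are . at step 9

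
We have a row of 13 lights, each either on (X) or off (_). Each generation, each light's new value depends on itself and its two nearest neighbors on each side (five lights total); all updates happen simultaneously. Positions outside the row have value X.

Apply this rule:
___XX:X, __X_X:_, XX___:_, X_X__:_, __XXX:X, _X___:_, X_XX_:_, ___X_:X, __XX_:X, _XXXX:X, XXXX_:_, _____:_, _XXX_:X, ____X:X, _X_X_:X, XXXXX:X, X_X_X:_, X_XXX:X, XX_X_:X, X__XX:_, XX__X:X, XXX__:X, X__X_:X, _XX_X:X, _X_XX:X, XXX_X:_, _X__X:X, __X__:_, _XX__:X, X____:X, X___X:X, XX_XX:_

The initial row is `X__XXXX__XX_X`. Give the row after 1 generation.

XX_XX_XX_XX_X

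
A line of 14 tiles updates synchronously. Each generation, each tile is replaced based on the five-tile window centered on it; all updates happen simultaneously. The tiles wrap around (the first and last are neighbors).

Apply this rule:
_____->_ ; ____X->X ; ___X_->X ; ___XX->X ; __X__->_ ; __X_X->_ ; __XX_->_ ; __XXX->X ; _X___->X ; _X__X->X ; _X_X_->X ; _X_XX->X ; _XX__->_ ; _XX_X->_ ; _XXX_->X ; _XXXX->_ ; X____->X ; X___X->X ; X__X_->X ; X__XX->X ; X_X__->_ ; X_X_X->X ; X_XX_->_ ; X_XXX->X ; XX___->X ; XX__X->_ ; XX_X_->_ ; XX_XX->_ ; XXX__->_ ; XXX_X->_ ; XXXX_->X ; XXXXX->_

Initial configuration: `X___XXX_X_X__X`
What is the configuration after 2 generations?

XX__X__X______

generation 1: _XXXXX__XX_XX_
generation 2: XX__X__X______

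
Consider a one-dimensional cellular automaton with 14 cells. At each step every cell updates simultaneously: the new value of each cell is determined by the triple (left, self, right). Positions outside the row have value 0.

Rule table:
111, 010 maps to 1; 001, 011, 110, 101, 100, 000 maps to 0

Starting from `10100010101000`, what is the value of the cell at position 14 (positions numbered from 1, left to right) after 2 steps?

10100010101000  (fixed point — unchanged through step 2)
position 14 holds 0

0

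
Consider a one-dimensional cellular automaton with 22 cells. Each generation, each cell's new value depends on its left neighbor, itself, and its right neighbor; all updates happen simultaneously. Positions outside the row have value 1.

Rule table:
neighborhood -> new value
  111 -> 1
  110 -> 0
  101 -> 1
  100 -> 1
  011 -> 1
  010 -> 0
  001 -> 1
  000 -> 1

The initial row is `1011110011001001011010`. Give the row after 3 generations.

generation 1: 0111101110110110110101
generation 2: 1111011101101101101011
generation 3: 1110111011011011010111

1110111011011011010111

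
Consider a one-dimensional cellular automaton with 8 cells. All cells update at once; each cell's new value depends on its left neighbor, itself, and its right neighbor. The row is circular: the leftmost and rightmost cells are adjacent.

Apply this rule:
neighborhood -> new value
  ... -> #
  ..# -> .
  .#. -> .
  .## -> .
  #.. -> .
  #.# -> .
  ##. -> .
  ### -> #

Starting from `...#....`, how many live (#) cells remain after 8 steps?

4

##...###
#..#..##
.......#
.#####..
..###..#
...#....  (repeats step 0; period 6)
step 8: #..#..##
count of #: 4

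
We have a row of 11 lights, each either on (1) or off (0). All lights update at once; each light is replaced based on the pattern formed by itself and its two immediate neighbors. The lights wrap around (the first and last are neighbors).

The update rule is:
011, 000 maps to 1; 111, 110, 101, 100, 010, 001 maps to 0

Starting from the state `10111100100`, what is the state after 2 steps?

step 1: 00100000000
step 2: 10001111111

10001111111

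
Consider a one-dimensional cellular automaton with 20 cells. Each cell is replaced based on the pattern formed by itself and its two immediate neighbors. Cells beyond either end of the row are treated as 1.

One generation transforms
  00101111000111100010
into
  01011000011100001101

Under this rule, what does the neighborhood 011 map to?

At position 4 the neighborhood is 011; the next row has 1 there.

1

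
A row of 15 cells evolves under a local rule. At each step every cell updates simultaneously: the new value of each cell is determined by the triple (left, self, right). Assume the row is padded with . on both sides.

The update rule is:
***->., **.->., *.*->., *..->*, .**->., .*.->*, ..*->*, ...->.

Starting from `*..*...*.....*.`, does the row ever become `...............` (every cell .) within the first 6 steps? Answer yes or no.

*****.***...***
.........*.*...
........**.**..
.......*.....*.
......***...***
.....*...*.*...
step 6 is .....*...*.*..., still not uniform .

no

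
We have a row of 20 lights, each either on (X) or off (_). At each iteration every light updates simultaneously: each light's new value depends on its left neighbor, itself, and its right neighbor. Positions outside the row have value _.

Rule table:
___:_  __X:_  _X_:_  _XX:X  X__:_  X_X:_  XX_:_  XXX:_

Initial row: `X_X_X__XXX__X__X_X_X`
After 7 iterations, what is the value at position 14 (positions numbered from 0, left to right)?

_

iteration 1: _______X____________
iteration 2: ____________________
iteration 3: ____________________  (fixed point — unchanged through iteration 7)
position 14 holds _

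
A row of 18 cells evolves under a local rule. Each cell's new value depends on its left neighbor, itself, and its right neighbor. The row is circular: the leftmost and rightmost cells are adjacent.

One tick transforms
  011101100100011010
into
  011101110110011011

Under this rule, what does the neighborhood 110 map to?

At position 3 the neighborhood is 110; the next row has 1 there.

1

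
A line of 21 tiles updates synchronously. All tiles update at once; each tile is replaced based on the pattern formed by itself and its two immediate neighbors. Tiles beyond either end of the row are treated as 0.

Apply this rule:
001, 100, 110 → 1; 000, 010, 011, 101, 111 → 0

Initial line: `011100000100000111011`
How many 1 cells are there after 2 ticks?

11

100110001010001001001
011011010001010110110
count of 1: 11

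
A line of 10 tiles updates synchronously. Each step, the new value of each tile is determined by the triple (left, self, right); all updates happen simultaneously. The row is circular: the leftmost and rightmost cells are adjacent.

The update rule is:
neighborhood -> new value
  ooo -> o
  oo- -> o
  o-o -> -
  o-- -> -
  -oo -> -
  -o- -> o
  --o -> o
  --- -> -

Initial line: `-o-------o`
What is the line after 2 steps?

-o------oo
-o-----o-o

-o-----o-o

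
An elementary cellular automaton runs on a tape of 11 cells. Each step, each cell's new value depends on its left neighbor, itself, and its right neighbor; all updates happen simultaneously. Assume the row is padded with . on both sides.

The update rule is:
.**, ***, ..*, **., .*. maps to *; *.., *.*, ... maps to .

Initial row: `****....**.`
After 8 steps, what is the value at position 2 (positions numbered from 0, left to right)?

step 1: ****...***.
step 2: ****..****.
step 3: ****.*****.
step 4: ****.*****.  (fixed point — unchanged through step 8)
position 2 holds *

*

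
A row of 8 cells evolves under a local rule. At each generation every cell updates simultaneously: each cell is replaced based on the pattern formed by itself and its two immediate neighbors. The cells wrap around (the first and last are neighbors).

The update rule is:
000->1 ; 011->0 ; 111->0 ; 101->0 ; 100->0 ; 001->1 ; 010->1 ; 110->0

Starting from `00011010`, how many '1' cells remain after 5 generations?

generation 1: 11100010
generation 2: 00001110
generation 3: 11110000
generation 4: 00000111
generation 5: 01111000
count of 1: 4

4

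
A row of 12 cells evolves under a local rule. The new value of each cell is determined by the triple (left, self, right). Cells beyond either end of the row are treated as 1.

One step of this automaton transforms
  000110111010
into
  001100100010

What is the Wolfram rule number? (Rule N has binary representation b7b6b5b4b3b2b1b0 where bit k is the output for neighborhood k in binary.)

position 7: 111 → 0  (bit 7 = 0)
position 4: 110 → 0  (bit 6 = 0)
position 5: 101 → 0  (bit 5 = 0)
position 0: 100 → 0  (bit 4 = 0)
position 3: 011 → 1  (bit 3 = 1)
position 10: 010 → 1  (bit 2 = 1)
position 2: 001 → 1  (bit 1 = 1)
position 1: 000 → 0  (bit 0 = 0)
bits b7..b0 = 00001110 = 14

14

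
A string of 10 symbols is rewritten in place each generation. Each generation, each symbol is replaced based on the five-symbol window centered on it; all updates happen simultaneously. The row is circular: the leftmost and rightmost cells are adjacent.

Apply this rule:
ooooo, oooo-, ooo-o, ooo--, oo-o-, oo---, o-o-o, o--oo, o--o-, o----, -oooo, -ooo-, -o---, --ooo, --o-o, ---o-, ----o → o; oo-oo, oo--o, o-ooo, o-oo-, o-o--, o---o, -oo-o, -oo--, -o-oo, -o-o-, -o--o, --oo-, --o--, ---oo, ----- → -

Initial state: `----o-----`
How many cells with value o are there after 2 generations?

3

--oo-oo---
o------oo-
count of o: 3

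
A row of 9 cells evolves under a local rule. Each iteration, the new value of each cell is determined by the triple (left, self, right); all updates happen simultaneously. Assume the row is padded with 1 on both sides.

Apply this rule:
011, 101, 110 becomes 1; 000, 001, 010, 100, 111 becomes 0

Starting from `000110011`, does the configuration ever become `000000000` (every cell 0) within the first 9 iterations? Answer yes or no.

no

000110010
000110001
000110001  (fixed point — unchanged through iteration 9)
iteration 9 is 000110001, still not uniform 0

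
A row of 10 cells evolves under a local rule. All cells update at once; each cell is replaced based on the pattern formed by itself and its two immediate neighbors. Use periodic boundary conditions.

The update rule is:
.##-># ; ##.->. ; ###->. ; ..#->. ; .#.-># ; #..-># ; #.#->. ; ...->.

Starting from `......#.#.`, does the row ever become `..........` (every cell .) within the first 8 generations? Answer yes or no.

......#.##
#.....#.#.
##....#.#.
#.#...#.#.
#.##..#.#.
#.#.#.#.#.
#.#.#.#.#.  (fixed point — unchanged through generation 8)
generation 8 is #.#.#.#.#., still not uniform .

no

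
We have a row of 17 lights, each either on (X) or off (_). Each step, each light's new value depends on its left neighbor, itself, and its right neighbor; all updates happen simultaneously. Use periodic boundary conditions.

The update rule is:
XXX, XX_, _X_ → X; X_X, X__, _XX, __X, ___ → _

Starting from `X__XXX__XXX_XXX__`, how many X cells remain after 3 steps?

step 1: X___XX___XX__XX__
step 2: X____X____X___X__
step 3: X____X____X___X__
count of X: 4

4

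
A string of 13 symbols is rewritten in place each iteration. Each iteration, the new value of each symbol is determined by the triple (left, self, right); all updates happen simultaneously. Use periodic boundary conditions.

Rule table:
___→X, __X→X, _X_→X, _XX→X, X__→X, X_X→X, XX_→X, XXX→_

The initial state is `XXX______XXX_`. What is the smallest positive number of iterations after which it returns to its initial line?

X_XXXXXXXX_XX
XXX______XXX_

2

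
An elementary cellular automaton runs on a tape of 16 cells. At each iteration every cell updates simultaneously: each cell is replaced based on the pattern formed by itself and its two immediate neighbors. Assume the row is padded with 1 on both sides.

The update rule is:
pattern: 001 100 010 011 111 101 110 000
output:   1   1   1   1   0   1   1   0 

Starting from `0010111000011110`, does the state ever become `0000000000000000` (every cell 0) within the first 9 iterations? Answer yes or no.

no

1111101100110011
0000111111111110
1001100000000011
1111110000000110
0000011000001111
1000111100011000
1101100110111101
0111111111100111
1100000000111100
iteration 9 is 1100000000111100, still not uniform 0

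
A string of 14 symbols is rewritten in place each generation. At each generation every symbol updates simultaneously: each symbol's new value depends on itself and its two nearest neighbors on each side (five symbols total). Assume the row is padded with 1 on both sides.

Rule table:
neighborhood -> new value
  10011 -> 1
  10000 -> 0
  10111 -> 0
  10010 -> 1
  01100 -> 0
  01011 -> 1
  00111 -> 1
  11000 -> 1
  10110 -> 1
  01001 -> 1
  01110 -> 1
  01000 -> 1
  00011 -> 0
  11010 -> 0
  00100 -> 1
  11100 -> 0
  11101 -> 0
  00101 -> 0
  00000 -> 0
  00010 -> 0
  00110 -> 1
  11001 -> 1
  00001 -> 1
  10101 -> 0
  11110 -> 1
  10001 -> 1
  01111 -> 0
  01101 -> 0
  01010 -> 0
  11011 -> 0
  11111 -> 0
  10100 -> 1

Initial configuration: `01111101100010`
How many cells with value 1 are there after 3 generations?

00001001011001
10101110110111
00010100100000
count of 1: 3

3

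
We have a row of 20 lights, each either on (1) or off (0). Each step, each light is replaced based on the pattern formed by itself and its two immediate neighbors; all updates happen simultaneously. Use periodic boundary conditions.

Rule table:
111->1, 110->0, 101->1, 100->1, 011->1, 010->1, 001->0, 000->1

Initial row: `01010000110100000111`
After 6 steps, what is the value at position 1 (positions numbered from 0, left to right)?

1

11111110101111110110
11111101111111101101
11111011111111011011
11110111111110110111
11101111111101101111
11011111111011011111
position 1 holds 1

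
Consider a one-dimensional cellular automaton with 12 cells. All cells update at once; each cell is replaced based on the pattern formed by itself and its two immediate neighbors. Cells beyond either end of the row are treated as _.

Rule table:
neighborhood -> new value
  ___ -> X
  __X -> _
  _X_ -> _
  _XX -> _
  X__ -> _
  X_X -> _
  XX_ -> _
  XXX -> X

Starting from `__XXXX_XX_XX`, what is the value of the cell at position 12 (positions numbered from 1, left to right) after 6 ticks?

_

X__XX_______
______XXXXXX
XXXXX__XXXX_
_XXX____XX__
__X__XX____X
X_______XX__
position 12 holds _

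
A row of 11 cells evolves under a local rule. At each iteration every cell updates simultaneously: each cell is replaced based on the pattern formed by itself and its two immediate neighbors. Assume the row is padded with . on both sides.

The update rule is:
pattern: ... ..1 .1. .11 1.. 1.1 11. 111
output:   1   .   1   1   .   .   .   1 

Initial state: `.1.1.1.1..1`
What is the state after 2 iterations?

.1.1.1.1..1

.1.1.1.1..1  (fixed point — unchanged through iteration 2)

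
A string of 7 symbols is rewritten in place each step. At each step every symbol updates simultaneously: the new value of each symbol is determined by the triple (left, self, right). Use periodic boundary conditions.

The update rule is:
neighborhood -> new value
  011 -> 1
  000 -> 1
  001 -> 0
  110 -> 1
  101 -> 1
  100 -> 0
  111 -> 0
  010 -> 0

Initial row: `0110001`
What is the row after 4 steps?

0101100

step 1: 1110100
step 2: 1011000
step 3: 0111010
step 4: 0101100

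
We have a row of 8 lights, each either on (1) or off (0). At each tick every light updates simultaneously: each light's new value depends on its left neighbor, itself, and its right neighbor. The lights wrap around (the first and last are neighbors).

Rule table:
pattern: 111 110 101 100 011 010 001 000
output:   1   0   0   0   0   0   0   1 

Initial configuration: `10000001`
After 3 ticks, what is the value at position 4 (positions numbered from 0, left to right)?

0

00111100
10011001
00000000
position 4 holds 0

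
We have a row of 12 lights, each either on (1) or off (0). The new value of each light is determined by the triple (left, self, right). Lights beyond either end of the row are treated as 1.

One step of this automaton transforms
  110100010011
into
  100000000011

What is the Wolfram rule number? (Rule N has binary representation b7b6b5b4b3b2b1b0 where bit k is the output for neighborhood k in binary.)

136

position 0: 111 → 1  (bit 7 = 1)
position 1: 110 → 0  (bit 6 = 0)
position 2: 101 → 0  (bit 5 = 0)
position 4: 100 → 0  (bit 4 = 0)
position 10: 011 → 1  (bit 3 = 1)
position 3: 010 → 0  (bit 2 = 0)
position 6: 001 → 0  (bit 1 = 0)
position 5: 000 → 0  (bit 0 = 0)
bits b7..b0 = 10001000 = 136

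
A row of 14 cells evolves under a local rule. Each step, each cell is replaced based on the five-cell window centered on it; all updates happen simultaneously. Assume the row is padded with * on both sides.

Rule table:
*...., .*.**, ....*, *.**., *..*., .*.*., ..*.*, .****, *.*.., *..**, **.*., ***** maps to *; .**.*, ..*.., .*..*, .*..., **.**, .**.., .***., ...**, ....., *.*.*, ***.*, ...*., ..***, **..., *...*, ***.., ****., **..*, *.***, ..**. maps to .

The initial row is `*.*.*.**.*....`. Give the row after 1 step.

.*.*.**.**.**.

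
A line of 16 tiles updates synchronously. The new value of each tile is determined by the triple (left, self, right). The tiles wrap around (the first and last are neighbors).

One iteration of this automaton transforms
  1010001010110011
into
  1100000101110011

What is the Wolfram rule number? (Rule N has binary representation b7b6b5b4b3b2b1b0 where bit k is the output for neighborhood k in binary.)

position 15: 111 → 1  (bit 7 = 1)
position 0: 110 → 1  (bit 6 = 1)
position 1: 101 → 1  (bit 5 = 1)
position 3: 100 → 0  (bit 4 = 0)
position 10: 011 → 1  (bit 3 = 1)
position 2: 010 → 0  (bit 2 = 0)
position 5: 001 → 0  (bit 1 = 0)
position 4: 000 → 0  (bit 0 = 0)
bits b7..b0 = 11101000 = 232

232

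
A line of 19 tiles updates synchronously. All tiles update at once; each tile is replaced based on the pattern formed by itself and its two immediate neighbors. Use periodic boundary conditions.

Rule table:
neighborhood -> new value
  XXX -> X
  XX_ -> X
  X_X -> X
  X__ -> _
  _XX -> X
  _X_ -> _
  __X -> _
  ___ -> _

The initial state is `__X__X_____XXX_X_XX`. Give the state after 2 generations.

___________XXXXXXXX

generation 1: ___________XXXX_XXX
generation 2: ___________XXXXXXXX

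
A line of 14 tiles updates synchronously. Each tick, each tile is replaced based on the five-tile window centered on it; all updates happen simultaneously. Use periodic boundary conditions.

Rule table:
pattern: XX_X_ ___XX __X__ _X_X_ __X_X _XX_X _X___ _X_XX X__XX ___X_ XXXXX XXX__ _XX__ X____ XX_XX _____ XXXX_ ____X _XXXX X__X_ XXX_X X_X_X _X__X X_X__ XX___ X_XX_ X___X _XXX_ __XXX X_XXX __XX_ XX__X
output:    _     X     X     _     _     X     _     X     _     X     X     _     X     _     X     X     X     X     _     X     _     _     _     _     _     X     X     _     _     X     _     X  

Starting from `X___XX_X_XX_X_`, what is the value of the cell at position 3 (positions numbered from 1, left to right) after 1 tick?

__XX_X__XXX___
position 3 holds X

X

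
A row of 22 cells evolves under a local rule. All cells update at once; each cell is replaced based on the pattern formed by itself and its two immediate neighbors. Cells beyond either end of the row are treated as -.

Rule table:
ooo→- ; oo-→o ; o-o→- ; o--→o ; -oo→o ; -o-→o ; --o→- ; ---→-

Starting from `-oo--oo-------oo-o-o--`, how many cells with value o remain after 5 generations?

-ooo-ooo------oo-o-oo-
-o-o-o-oo-----oo-o-ooo
-o-o-o-ooo----oo-o-o-o
-o-o-o-o-oo---oo-o-o-o
-o-o-o-o-ooo--oo-o-o-o
count of o: 12

12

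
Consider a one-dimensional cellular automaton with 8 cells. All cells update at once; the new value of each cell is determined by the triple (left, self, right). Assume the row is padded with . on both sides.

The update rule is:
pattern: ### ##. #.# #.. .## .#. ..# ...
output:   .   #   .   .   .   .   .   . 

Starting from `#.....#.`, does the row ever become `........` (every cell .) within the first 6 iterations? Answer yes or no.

iteration 1: ........
all cells are . at iteration 1

yes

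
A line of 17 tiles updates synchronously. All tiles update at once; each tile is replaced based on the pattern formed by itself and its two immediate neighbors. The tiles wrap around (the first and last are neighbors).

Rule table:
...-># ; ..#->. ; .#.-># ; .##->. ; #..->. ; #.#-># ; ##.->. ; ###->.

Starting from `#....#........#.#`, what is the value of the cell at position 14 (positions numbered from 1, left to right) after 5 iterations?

.

iteration 1: ..##.#.######.##.
iteration 2: #...###......#...
iteration 3: #.#.....####.#.#.
iteration 4: ###.###.....#####
iteration 5: ...#....###......
position 14 holds .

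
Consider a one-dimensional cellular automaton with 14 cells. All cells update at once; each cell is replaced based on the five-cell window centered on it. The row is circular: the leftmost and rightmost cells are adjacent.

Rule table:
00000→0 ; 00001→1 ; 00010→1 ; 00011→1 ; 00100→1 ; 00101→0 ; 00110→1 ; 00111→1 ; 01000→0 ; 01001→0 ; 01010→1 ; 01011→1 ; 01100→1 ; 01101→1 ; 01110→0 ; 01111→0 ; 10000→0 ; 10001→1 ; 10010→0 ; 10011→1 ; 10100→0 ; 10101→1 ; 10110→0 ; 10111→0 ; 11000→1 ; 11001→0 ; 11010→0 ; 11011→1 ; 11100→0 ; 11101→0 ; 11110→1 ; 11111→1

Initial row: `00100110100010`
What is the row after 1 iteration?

11101110001110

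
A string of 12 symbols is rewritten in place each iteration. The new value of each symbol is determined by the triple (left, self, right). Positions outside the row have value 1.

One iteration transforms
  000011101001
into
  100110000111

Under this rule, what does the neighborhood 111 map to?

At position 5 the neighborhood is 111; the next row has 0 there.

0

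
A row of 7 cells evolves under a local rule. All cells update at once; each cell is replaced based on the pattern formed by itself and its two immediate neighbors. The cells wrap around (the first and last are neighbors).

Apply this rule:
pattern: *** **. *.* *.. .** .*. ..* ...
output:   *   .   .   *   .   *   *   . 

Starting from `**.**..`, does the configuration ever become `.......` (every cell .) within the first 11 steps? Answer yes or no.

no

step 1: .....**
step 2: *...*..
step 3: **.****
step 4: *...***
step 5: .*.*.**
step 6: .*.*...
step 7: **.**..  (repeats step 0; period 7)
step 11: *...***
step 11 is *...***, still not uniform .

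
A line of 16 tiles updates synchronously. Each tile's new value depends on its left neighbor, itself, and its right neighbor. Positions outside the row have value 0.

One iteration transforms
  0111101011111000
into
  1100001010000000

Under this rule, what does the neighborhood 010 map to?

At position 6 the neighborhood is 010; the next row has 1 there.

1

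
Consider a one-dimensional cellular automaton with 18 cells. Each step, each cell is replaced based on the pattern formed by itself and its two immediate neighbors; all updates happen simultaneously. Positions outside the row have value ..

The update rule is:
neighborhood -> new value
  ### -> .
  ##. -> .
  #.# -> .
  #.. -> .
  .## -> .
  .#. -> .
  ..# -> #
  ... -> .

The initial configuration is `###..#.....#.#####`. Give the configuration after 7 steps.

....#.............

....#.....#.......
...#.....#........
..#.....#.........
.#.....#..........
#.....#...........
.....#............
....#.............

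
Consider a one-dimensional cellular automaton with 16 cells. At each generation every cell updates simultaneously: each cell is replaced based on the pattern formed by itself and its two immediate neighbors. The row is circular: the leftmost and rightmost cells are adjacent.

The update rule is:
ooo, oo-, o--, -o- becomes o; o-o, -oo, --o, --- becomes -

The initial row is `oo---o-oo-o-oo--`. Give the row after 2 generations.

--oo-oo-o-oo--oo

-oo--o--o-o--oo-
--oo-oo-o-oo--oo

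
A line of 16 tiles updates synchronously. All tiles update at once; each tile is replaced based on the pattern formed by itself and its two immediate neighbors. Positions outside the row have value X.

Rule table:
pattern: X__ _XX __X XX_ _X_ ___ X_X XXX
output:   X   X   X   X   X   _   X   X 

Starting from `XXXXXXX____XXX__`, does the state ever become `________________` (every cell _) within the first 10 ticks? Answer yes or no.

XXXXXXXX__XXXXXX
XXXXXXXXXXXXXXXX
XXXXXXXXXXXXXXXX  (fixed point — unchanged through tick 10)
tick 10 is XXXXXXXXXXXXXXXX, still not uniform _

no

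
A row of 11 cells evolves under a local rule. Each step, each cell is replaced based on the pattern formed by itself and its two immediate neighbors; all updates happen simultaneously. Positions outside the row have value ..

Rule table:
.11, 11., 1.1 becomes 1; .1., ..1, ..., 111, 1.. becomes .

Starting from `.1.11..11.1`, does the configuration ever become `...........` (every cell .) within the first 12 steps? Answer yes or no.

yes

step 1: ..111..111.
step 2: ..1.1..1.1.
step 3: ...1....1..
step 4: ...........
all cells are . at step 4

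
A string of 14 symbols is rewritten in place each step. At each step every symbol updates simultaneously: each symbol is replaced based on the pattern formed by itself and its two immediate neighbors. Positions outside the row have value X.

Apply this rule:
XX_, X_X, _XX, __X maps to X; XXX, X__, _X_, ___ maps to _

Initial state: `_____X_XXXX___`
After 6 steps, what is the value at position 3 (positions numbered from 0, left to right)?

____X_XX__X__X
___X_XXX_X__XX
__X_XX_XX__XX_
_X_XXXXXX_XXXX
X_XX____XXX___
XXXX___XX_X__X
position 3 holds X

X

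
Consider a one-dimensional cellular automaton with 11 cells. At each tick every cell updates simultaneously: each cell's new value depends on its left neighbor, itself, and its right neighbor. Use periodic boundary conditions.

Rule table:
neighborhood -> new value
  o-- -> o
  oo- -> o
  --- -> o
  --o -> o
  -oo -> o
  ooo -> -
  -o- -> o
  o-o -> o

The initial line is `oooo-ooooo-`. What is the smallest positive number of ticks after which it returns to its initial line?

o--ooo---oo
oooo-ooooo-

2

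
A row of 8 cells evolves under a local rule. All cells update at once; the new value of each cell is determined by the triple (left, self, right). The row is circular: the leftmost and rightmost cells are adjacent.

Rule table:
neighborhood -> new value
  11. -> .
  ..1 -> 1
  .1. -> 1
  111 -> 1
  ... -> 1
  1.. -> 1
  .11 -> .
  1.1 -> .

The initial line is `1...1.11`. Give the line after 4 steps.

..11111.

step 1: .1111..1
step 2: ..11.111
step 3: 11....1.
step 4: ..11111.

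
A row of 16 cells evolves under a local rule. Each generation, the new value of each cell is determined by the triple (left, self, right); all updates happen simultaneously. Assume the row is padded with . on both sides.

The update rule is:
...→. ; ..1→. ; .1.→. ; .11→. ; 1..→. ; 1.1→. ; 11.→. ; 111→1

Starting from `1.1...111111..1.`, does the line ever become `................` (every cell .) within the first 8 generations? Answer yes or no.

yes

.......1111.....
........11......
................
all cells are . at generation 3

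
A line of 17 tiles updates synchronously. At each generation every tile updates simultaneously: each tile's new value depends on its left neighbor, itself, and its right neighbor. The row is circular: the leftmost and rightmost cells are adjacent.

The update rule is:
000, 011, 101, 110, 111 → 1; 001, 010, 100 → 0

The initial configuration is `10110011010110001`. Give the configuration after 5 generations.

generation 1: 11110011101110101
generation 2: 11110011111111011
generation 3: 11110011111111111
generation 4: 11110011111111111  (fixed point — unchanged through generation 5)

11110011111111111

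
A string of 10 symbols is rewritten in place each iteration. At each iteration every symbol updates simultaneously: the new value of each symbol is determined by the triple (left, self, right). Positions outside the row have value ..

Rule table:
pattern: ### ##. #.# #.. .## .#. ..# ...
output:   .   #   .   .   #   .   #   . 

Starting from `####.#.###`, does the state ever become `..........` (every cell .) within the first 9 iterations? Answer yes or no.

yes

iteration 1: #..#...#.#
iteration 2: ..#...#...
iteration 3: .#...#....
iteration 4: #...#.....
iteration 5: ...#......
iteration 6: ..#.......
iteration 7: .#........
iteration 8: #.........
iteration 9: ..........
all cells are . at iteration 9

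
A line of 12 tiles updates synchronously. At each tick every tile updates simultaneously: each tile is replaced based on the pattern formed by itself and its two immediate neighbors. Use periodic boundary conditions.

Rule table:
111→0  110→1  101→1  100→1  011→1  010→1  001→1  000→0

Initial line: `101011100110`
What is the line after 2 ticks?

111110111111
000011100000

000011100000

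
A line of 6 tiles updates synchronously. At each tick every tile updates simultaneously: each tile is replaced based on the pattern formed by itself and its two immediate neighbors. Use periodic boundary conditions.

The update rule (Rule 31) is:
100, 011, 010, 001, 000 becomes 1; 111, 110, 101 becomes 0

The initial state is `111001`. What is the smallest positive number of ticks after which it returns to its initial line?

000111
111100
100011
011110
110001
001111
111000
100111
011100
110011
001110
111001

12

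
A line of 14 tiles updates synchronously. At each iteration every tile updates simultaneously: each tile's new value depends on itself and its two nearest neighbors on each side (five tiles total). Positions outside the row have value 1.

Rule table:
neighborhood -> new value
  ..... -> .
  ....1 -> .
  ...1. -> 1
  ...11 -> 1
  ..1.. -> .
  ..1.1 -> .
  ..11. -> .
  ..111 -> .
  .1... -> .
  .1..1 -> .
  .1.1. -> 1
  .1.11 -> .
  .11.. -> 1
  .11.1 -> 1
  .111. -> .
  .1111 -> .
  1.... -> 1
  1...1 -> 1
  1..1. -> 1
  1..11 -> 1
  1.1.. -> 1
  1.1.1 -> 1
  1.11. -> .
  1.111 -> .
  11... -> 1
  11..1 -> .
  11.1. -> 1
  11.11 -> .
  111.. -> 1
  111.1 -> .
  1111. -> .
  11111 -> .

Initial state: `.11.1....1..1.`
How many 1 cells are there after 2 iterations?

7

iteration 1: ..111.1.1..1..
iteration 2: .1...1111.1..1
count of 1: 7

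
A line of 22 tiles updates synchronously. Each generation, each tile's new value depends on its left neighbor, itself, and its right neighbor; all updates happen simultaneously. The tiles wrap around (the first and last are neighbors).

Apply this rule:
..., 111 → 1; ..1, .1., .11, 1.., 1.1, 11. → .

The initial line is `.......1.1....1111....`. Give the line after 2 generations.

11111..111..........11

generation 1: 111111.....11..11..111
generation 2: 11111..111..........11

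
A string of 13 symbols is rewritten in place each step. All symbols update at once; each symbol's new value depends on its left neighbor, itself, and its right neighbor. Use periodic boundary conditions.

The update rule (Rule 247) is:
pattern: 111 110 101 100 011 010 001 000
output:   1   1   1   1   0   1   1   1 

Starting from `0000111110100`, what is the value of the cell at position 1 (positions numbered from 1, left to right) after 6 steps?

step 1: 1111011111111
step 2: 1111101111111
step 3: 1111110111111
step 4: 1111111011111
step 5: 1111111101111
step 6: 1111111110111
position 1 holds 1

1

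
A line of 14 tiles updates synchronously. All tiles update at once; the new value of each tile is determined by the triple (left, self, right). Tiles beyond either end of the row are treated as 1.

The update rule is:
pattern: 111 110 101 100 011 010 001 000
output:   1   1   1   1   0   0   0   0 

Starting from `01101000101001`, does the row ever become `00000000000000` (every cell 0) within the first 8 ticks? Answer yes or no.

10110100010100
11011010001010
11101101000101
11110110100010
11111011010001
11111101101000
11111110110100
11111111011010
tick 8 is 11111111011010, still not uniform 0

no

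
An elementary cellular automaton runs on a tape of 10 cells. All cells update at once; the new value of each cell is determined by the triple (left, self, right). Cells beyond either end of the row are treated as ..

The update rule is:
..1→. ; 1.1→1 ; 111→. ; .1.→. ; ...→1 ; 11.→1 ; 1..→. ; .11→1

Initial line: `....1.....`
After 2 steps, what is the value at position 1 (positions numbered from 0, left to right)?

111...1111
1.1.1.1..1
position 1 holds .

.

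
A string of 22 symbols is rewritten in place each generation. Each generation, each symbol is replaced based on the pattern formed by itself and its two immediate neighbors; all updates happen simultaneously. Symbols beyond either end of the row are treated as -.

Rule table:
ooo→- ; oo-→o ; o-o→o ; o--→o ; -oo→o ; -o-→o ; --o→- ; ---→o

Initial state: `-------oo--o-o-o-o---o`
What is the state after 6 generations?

oooooo-o-ooo---ooooo-o

oooooo-ooo-ooooooooo-o
o----ooo-ooo-------ooo
oooo-o-ooo-ooooooo-o-o
o--ooooo-ooo-----ooooo
oo-o---ooo-ooooo-o---o
oooooo-o-ooo---ooooo-o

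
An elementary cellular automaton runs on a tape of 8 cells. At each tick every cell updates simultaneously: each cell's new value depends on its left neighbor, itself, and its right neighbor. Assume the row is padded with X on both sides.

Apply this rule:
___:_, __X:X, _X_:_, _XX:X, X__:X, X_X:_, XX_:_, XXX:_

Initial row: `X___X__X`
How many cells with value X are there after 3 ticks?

tick 1: _X_X_XXX
tick 2: _____X__
tick 3: X___X_XX
count of X: 4

4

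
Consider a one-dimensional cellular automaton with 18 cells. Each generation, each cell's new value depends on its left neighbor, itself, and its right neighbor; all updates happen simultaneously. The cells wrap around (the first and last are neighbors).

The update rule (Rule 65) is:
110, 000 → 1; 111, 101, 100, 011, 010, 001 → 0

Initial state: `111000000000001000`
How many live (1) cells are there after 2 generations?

generation 1: 001011111111100010
generation 2: 100000000000101000
count of 1: 3

3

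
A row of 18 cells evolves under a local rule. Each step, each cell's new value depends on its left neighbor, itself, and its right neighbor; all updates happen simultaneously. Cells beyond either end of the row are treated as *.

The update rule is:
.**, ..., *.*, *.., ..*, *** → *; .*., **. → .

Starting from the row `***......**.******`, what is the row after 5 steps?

******.***********

step 1: **.*******.*******
step 2: *.*******.********
step 3: .*******.*********
step 4: *******.**********
step 5: ******.***********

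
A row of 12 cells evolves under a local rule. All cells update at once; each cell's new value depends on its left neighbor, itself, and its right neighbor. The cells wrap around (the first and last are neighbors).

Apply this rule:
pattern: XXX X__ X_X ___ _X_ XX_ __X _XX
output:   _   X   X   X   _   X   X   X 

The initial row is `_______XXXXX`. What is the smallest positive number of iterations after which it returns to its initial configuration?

2

XXXXXXXX___X
_______XXXXX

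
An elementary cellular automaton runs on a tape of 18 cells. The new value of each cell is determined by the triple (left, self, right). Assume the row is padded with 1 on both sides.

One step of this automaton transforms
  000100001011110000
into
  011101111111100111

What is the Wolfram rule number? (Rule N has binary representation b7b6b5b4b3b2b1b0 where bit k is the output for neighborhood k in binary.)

position 11: 111 → 1  (bit 7 = 1)
position 13: 110 → 0  (bit 6 = 0)
position 9: 101 → 1  (bit 5 = 1)
position 0: 100 → 0  (bit 4 = 0)
position 10: 011 → 1  (bit 3 = 1)
position 3: 010 → 1  (bit 2 = 1)
position 2: 001 → 1  (bit 1 = 1)
position 1: 000 → 1  (bit 0 = 1)
bits b7..b0 = 10101111 = 175

175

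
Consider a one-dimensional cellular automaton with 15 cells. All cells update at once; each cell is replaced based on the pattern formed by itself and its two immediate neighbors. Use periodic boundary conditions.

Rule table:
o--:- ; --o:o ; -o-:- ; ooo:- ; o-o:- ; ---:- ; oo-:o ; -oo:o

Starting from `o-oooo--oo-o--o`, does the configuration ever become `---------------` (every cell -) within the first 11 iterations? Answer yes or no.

no

iteration 1: o-o--o-ooo---oo
iteration 2: o---o--o-o--oo-
iteration 3: ---o--o----ooo-
iteration 4: --o--o----oo-o-
iteration 5: -o--o----ooo---
iteration 6: o--o----oo-o---
iteration 7: --o----ooo----o
iteration 8: -o----oo-o---o-
iteration 9: o----ooo----o--
iteration 10: ----oo-o---o--o
iteration 11: ---ooo----o--o-
iteration 11 is ---ooo----o--o-, still not uniform -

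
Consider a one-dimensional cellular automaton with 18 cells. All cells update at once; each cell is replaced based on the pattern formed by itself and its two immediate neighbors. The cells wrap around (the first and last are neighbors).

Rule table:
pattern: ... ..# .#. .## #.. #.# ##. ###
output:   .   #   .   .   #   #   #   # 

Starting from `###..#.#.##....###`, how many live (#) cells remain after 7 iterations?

13

iteration 1: #####.#.#.##..#.##
iteration 2: ######.#.#.###.#.#
iteration 3: #######.#.#.###.#.
iteration 4: .#######.#.#.###.#
iteration 5: #.#######.#.#.###.
iteration 6: .#.#######.#.#.###
iteration 7: #.#.#######.#.#.##
count of #: 13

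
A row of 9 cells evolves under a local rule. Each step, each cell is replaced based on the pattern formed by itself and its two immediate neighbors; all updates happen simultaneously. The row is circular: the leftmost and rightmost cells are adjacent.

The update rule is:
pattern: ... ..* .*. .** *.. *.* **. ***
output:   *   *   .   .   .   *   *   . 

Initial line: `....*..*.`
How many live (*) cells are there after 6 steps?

4

step 1: ****..*..
step 2: ...*.*..*
step 3: .**.*..*.
step 4: *.**..*..
step 5: .*.*.*..*
step 6: *.*.*..*.
count of *: 4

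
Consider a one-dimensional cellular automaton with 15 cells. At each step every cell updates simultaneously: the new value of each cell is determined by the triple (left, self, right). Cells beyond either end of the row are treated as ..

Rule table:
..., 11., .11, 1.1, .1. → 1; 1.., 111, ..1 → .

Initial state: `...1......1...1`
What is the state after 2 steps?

11.1.1111.1.1.1
111111..1111111

111111..1111111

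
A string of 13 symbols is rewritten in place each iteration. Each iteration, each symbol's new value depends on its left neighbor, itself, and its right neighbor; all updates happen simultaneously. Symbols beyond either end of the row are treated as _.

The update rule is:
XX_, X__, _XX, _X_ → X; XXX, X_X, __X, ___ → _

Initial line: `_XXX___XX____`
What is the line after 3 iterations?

_X_X_X_X_XXX_

_X_XX__XXX___
_X_XXX_X_XX__
_X_X_X_X_XXX_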